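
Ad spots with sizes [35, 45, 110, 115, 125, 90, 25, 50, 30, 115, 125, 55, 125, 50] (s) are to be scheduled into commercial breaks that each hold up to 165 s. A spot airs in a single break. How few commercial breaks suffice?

7

Total = 125 + 125 + 125 + 115 + 115 + 110 + 90 + 55 + 50 + 50 + 45 + 35 + 30 + 25 = 1095 s.
Lower bound: ⌈1095/165⌉ = 7 commercial breaks.
A packing using 7 commercial breaks:
  break 1: 125 + 35 = 160
  break 2: 125 + 30 = 155
  break 3: 125 + 25 = 150
  break 4: 115 + 50 = 165
  break 5: 115 + 50 = 165
  break 6: 110 + 55 = 165
  break 7: 90 + 45 = 135
This matches the lower bound, so 7 is optimal.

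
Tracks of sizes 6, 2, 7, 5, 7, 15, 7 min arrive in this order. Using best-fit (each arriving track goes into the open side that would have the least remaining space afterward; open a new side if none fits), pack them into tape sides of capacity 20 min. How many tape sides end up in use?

  6 → side 1 (new)  [load 6/20]
  2 → side 1  [load 8/20]
  7 → side 1  [load 15/20]
  5 → side 1  [load 20/20]
  7 → side 2 (new)  [load 7/20]
  15 → side 3 (new)  [load 15/20]
  7 → side 2  [load 14/20]
3 tape sides opened.

3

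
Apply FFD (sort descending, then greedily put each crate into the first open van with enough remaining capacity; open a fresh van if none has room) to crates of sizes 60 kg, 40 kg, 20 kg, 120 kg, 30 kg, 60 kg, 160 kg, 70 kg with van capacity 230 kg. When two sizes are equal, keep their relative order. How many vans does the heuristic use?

Sorted descending: 160, 120, 70, 60, 60, 40, 30, 20.
  160 → van 1 (new)  [load 160/230]
  120 → van 2 (new)  [load 120/230]
  70 → van 1  [load 230/230]
  60 → van 2  [load 180/230]
  60 → van 3 (new)  [load 60/230]
  40 → van 2  [load 220/230]
  30 → van 3  [load 90/230]
  20 → van 3  [load 110/230]
3 vans opened.

3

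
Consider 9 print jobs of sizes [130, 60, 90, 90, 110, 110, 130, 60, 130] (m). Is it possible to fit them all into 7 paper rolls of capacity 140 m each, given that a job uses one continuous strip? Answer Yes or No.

No

Total = 910 m; ⌈910/140⌉ = 7.
The bound of 7 does not rule out 7, but exhaustive search shows no assignment into 7 paper rolls of capacity 140 m exists — the minimum is 8.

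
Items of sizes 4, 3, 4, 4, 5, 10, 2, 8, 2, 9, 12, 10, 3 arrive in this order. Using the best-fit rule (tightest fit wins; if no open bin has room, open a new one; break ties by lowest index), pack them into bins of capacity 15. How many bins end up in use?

  4 → bin 1 (new)  [load 4/15]
  3 → bin 1  [load 7/15]
  4 → bin 1  [load 11/15]
  4 → bin 1  [load 15/15]
  5 → bin 2 (new)  [load 5/15]
  10 → bin 2  [load 15/15]
  2 → bin 3 (new)  [load 2/15]
  8 → bin 3  [load 10/15]
  2 → bin 3  [load 12/15]
  9 → bin 4 (new)  [load 9/15]
  12 → bin 5 (new)  [load 12/15]
  10 → bin 6 (new)  [load 10/15]
  3 → bin 3  [load 15/15]
6 bins opened.

6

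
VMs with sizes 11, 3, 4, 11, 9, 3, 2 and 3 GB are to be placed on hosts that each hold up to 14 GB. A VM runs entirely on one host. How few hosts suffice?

4

Total = 11 + 11 + 9 + 4 + 3 + 3 + 3 + 2 = 46 GB.
Lower bound: ⌈46/14⌉ = 4 hosts.
A packing using 4 hosts:
  host 1: 11 + 3 = 14
  host 2: 11 + 3 = 14
  host 3: 9 + 4 = 13
  host 4: 3 + 2 = 5
This matches the lower bound, so 4 is optimal.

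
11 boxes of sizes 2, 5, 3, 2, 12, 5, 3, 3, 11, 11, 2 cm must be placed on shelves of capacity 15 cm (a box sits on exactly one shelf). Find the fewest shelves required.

4

Total = 12 + 11 + 11 + 5 + 5 + 3 + 3 + 3 + 2 + 2 + 2 = 59 cm.
Lower bound: ⌈59/15⌉ = 4 shelves.
A packing using 4 shelves:
  shelf 1: 12 + 3 = 15
  shelf 2: 11 + 3 = 14
  shelf 3: 11 + 2 + 2 = 15
  shelf 4: 5 + 5 + 3 + 2 = 15
This matches the lower bound, so 4 is optimal.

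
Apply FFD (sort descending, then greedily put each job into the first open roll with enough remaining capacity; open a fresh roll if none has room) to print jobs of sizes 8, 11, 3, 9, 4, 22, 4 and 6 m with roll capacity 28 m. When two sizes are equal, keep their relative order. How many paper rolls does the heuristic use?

3

Sorted descending: 22, 11, 9, 8, 6, 4, 4, 3.
  22 → roll 1 (new)  [load 22/28]
  11 → roll 2 (new)  [load 11/28]
  9 → roll 2  [load 20/28]
  8 → roll 2  [load 28/28]
  6 → roll 1  [load 28/28]
  4 → roll 3 (new)  [load 4/28]
  4 → roll 3  [load 8/28]
  3 → roll 3  [load 11/28]
3 paper rolls opened.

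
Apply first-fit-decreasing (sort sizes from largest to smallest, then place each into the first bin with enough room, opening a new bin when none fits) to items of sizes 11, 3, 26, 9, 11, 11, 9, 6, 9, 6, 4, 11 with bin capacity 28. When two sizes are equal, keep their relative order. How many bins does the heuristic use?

Sorted descending: 26, 11, 11, 11, 11, 9, 9, 9, 6, 6, 4, 3.
  26 → bin 1 (new)  [load 26/28]
  11 → bin 2 (new)  [load 11/28]
  11 → bin 2  [load 22/28]
  11 → bin 3 (new)  [load 11/28]
  11 → bin 3  [load 22/28]
  9 → bin 4 (new)  [load 9/28]
  9 → bin 4  [load 18/28]
  9 → bin 4  [load 27/28]
  6 → bin 2  [load 28/28]
  6 → bin 3  [load 28/28]
  4 → bin 5 (new)  [load 4/28]
  3 → bin 5  [load 7/28]
5 bins opened.

5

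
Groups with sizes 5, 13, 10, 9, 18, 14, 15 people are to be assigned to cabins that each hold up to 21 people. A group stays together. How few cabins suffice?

Total = 18 + 15 + 14 + 13 + 10 + 9 + 5 = 84 people.
Lower bound: ⌈84/21⌉ = 4 cabins.
A packing using 5 cabins:
  cabin 1: 18 = 18
  cabin 2: 15 + 5 = 20
  cabin 3: 14 = 14
  cabin 4: 13 = 13
  cabin 5: 10 + 9 = 19
No arrangement into 4 cabins stays within capacity, so 5 is optimal.

5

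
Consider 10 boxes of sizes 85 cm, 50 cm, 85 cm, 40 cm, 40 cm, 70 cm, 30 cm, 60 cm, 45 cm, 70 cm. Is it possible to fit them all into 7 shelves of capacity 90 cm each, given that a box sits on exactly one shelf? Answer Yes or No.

Yes

A valid assignment using 7 shelves:
  shelf 1: 85 = 85
  shelf 2: 85 = 85
  shelf 3: 70 = 70
  shelf 4: 70 = 70
  shelf 5: 60 + 30 = 90
  shelf 6: 50 + 40 = 90
  shelf 7: 45 + 40 = 85
Every load is within 90 cm, so 7 shelves suffice.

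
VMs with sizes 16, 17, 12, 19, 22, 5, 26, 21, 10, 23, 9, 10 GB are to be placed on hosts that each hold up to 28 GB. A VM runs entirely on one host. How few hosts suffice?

8

Total = 26 + 23 + 22 + 21 + 19 + 17 + 16 + 12 + 10 + 10 + 9 + 5 = 190 GB.
Lower bound: ⌈190/28⌉ = 7 hosts.
A packing using 8 hosts:
  host 1: 26 = 26
  host 2: 23 + 5 = 28
  host 3: 22 = 22
  host 4: 21 = 21
  host 5: 19 + 9 = 28
  host 6: 17 + 10 = 27
  host 7: 16 + 12 = 28
  host 8: 10 = 10
No arrangement into 7 hosts stays within capacity, so 8 is optimal.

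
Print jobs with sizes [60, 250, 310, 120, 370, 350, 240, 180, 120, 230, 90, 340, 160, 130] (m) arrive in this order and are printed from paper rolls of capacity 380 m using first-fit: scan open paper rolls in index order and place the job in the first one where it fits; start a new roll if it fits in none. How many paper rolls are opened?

9

  60 → roll 1 (new)  [load 60/380]
  250 → roll 1  [load 310/380]
  310 → roll 2 (new)  [load 310/380]
  120 → roll 3 (new)  [load 120/380]
  370 → roll 4 (new)  [load 370/380]
  350 → roll 5 (new)  [load 350/380]
  240 → roll 3  [load 360/380]
  180 → roll 6 (new)  [load 180/380]
  120 → roll 6  [load 300/380]
  230 → roll 7 (new)  [load 230/380]
  90 → roll 7  [load 320/380]
  340 → roll 8 (new)  [load 340/380]
  160 → roll 9 (new)  [load 160/380]
  130 → roll 9  [load 290/380]
9 paper rolls opened.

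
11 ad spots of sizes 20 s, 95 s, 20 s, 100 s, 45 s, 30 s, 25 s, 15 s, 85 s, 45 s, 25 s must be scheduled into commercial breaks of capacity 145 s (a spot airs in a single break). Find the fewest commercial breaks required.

Total = 100 + 95 + 85 + 45 + 45 + 30 + 25 + 25 + 20 + 20 + 15 = 505 s.
Lower bound: ⌈505/145⌉ = 4 commercial breaks.
A packing using 4 commercial breaks:
  break 1: 100 + 45 = 145
  break 2: 95 + 45 = 140
  break 3: 85 + 30 + 25 = 140
  break 4: 25 + 20 + 20 + 15 = 80
This matches the lower bound, so 4 is optimal.

4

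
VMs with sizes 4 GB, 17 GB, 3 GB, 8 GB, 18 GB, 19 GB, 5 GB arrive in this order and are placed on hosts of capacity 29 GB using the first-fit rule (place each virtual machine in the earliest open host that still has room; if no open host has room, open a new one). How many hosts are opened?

3

  4 → host 1 (new)  [load 4/29]
  17 → host 1  [load 21/29]
  3 → host 1  [load 24/29]
  8 → host 2 (new)  [load 8/29]
  18 → host 2  [load 26/29]
  19 → host 3 (new)  [load 19/29]
  5 → host 1  [load 29/29]
3 hosts opened.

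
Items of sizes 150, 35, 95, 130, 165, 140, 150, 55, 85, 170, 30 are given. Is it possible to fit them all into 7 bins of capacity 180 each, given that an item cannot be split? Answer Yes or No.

No

Total = 1205; ⌈1205/180⌉ = 7.
The bound of 7 does not rule out 7, but exhaustive search shows no assignment into 7 bins of capacity 180 exists — the minimum is 8.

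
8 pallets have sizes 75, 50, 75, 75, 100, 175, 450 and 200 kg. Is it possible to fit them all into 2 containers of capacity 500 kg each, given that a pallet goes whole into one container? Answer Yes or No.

No

Total = 1200 kg; ⌈1200/500⌉ = 3.
At least 3 containers are required, but only 2 are allowed.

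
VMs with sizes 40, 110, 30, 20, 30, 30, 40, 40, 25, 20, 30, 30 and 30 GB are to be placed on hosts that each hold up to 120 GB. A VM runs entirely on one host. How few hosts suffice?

5

Total = 110 + 40 + 40 + 40 + 30 + 30 + 30 + 30 + 30 + 30 + 25 + 20 + 20 = 475 GB.
Lower bound: ⌈475/120⌉ = 4 hosts.
A packing using 5 hosts:
  host 1: 110 = 110
  host 2: 40 + 40 + 40 = 120
  host 3: 30 + 30 + 30 + 30 = 120
  host 4: 30 + 30 + 25 + 20 = 105
  host 5: 20 = 20
No arrangement into 4 hosts stays within capacity, so 5 is optimal.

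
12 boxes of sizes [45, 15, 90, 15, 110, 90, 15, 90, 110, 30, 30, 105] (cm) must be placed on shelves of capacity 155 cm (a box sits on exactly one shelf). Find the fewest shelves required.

6

Total = 110 + 110 + 105 + 90 + 90 + 90 + 45 + 30 + 30 + 15 + 15 + 15 = 745 cm.
Lower bound: ⌈745/155⌉ = 5 shelves.
Also, 6 boxes each exceed 155/2 cm, and no two of those can share a shelf, so at least 6 shelves are needed.
A packing using 6 shelves:
  shelf 1: 110 + 45 = 155
  shelf 2: 110 + 30 + 15 = 155
  shelf 3: 105 + 30 + 15 = 150
  shelf 4: 90 + 15 = 105
  shelf 5: 90 = 90
  shelf 6: 90 = 90
This matches the lower bound, so 6 is optimal.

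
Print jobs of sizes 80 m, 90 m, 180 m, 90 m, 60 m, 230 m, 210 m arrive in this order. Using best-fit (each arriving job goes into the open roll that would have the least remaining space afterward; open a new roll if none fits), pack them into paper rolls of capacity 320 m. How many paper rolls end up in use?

4

  80 → roll 1 (new)  [load 80/320]
  90 → roll 1  [load 170/320]
  180 → roll 2 (new)  [load 180/320]
  90 → roll 2  [load 270/320]
  60 → roll 1  [load 230/320]
  230 → roll 3 (new)  [load 230/320]
  210 → roll 4 (new)  [load 210/320]
4 paper rolls opened.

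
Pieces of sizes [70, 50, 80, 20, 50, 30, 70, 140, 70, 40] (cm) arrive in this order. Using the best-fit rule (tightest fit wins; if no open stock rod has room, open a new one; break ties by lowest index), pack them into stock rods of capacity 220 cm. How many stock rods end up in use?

3

  70 → stock rod 1 (new)  [load 70/220]
  50 → stock rod 1  [load 120/220]
  80 → stock rod 1  [load 200/220]
  20 → stock rod 1  [load 220/220]
  50 → stock rod 2 (new)  [load 50/220]
  30 → stock rod 2  [load 80/220]
  70 → stock rod 2  [load 150/220]
  140 → stock rod 3 (new)  [load 140/220]
  70 → stock rod 2  [load 220/220]
  40 → stock rod 3  [load 180/220]
3 stock rods opened.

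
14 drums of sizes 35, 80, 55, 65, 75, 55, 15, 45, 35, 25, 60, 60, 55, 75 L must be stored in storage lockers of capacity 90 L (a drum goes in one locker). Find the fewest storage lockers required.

10

Total = 80 + 75 + 75 + 65 + 60 + 60 + 55 + 55 + 55 + 45 + 35 + 35 + 25 + 15 = 735 L.
Lower bound: ⌈735/90⌉ = 9 storage lockers.
A packing using 10 storage lockers:
  locker 1: 80 = 80
  locker 2: 75 + 15 = 90
  locker 3: 75 = 75
  locker 4: 65 + 25 = 90
  locker 5: 60 = 60
  locker 6: 60 = 60
  locker 7: 55 + 35 = 90
  locker 8: 55 + 35 = 90
  locker 9: 55 = 55
  locker 10: 45 = 45
No arrangement into 9 storage lockers stays within capacity, so 10 is optimal.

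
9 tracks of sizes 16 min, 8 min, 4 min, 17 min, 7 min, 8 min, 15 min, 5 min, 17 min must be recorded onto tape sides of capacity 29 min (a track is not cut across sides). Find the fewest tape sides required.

4

Total = 17 + 17 + 16 + 15 + 8 + 8 + 7 + 5 + 4 = 97 min.
Lower bound: ⌈97/29⌉ = 4 tape sides.
A packing using 4 tape sides:
  side 1: 17 + 8 + 4 = 29
  side 2: 17 + 8 = 25
  side 3: 16 + 7 + 5 = 28
  side 4: 15 = 15
This matches the lower bound, so 4 is optimal.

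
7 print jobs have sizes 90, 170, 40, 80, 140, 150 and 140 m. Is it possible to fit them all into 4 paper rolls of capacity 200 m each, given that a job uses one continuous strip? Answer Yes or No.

No

Total = 810 m; ⌈810/200⌉ = 5.
At least 5 paper rolls are required, but only 4 are allowed.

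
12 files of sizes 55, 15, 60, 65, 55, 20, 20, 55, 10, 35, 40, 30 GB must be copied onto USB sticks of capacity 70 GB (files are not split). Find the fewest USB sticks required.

Total = 65 + 60 + 55 + 55 + 55 + 40 + 35 + 30 + 20 + 20 + 15 + 10 = 460 GB.
Lower bound: ⌈460/70⌉ = 7 USB sticks.
A packing using 8 USB sticks:
  USB stick 1: 65 = 65
  USB stick 2: 60 + 10 = 70
  USB stick 3: 55 + 15 = 70
  USB stick 4: 55 = 55
  USB stick 5: 55 = 55
  USB stick 6: 40 + 30 = 70
  USB stick 7: 35 + 20 = 55
  USB stick 8: 20 = 20
No arrangement into 7 USB sticks stays within capacity, so 8 is optimal.

8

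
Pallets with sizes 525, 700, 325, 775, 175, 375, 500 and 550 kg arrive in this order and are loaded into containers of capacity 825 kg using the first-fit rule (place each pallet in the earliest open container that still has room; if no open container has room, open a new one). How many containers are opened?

  525 → container 1 (new)  [load 525/825]
  700 → container 2 (new)  [load 700/825]
  325 → container 3 (new)  [load 325/825]
  775 → container 4 (new)  [load 775/825]
  175 → container 1  [load 700/825]
  375 → container 3  [load 700/825]
  500 → container 5 (new)  [load 500/825]
  550 → container 6 (new)  [load 550/825]
6 containers opened.

6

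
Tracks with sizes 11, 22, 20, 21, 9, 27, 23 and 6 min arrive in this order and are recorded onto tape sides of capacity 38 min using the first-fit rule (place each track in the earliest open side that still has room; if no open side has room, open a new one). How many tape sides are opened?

5

  11 → side 1 (new)  [load 11/38]
  22 → side 1  [load 33/38]
  20 → side 2 (new)  [load 20/38]
  21 → side 3 (new)  [load 21/38]
  9 → side 2  [load 29/38]
  27 → side 4 (new)  [load 27/38]
  23 → side 5 (new)  [load 23/38]
  6 → side 2  [load 35/38]
5 tape sides opened.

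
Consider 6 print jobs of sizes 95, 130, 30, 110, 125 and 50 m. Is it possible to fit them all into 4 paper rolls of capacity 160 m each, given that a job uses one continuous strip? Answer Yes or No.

A valid assignment using 4 paper rolls:
  roll 1: 130 + 30 = 160
  roll 2: 125 = 125
  roll 3: 110 + 50 = 160
  roll 4: 95 = 95
Every load is within 160 m, so 4 paper rolls suffice.

Yes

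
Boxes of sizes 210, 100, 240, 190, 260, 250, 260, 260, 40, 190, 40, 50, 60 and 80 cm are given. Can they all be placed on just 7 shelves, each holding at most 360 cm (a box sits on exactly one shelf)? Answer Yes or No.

Total = 2230 cm; ⌈2230/360⌉ = 7.
8 boxes each exceed half the capacity and cannot share a shelf, forcing at least 8 shelves.
At least 8 shelves are required, but only 7 are allowed.

No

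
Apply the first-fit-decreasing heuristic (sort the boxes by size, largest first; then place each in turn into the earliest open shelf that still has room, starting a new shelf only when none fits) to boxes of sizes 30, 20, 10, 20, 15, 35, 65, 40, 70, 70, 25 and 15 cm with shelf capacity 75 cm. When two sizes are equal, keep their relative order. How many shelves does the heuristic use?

Sorted descending: 70, 70, 65, 40, 35, 30, 25, 20, 20, 15, 15, 10.
  70 → shelf 1 (new)  [load 70/75]
  70 → shelf 2 (new)  [load 70/75]
  65 → shelf 3 (new)  [load 65/75]
  40 → shelf 4 (new)  [load 40/75]
  35 → shelf 4  [load 75/75]
  30 → shelf 5 (new)  [load 30/75]
  25 → shelf 5  [load 55/75]
  20 → shelf 5  [load 75/75]
  20 → shelf 6 (new)  [load 20/75]
  15 → shelf 6  [load 35/75]
  15 → shelf 6  [load 50/75]
  10 → shelf 3  [load 75/75]
6 shelves opened.

6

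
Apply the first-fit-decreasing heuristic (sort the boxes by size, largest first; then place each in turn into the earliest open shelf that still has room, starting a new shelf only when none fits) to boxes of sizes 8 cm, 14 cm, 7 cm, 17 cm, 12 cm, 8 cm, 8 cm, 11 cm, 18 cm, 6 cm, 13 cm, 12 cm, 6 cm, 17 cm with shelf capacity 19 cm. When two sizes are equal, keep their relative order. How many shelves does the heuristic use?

Sorted descending: 18, 17, 17, 14, 13, 12, 12, 11, 8, 8, 8, 7, 6, 6.
  18 → shelf 1 (new)  [load 18/19]
  17 → shelf 2 (new)  [load 17/19]
  17 → shelf 3 (new)  [load 17/19]
  14 → shelf 4 (new)  [load 14/19]
  13 → shelf 5 (new)  [load 13/19]
  12 → shelf 6 (new)  [load 12/19]
  12 → shelf 7 (new)  [load 12/19]
  11 → shelf 8 (new)  [load 11/19]
  8 → shelf 8  [load 19/19]
  8 → shelf 9 (new)  [load 8/19]
  8 → shelf 9  [load 16/19]
  7 → shelf 6  [load 19/19]
  6 → shelf 5  [load 19/19]
  6 → shelf 7  [load 18/19]
9 shelves opened.

9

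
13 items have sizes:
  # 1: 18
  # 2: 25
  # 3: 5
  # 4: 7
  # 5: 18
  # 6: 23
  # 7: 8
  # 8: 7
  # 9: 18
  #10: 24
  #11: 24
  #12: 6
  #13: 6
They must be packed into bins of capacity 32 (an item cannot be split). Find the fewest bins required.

7

Total = 25 + 24 + 24 + 23 + 18 + 18 + 18 + 8 + 7 + 7 + 6 + 6 + 5 = 189.
Lower bound: ⌈189/32⌉ = 6 bins.
Also, 7 items each exceed 16, and no two of those can share a bin, so at least 7 bins are needed.
A packing using 7 bins:
  bin 1: 25 + 7 = 32
  bin 2: 24 + 8 = 32
  bin 3: 24 + 7 = 31
  bin 4: 23 + 6 = 29
  bin 5: 18 + 6 + 5 = 29
  bin 6: 18 = 18
  bin 7: 18 = 18
This matches the lower bound, so 7 is optimal.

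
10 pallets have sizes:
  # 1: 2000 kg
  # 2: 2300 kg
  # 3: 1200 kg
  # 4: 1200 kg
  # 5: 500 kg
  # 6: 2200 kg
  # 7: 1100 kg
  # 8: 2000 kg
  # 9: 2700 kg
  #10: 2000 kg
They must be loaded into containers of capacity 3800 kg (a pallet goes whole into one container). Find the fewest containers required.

Total = 2700 + 2300 + 2200 + 2000 + 2000 + 2000 + 1200 + 1200 + 1100 + 500 = 17200 kg.
Lower bound: ⌈17200/3800⌉ = 5 containers.
Also, 6 pallets each exceed 1900 kg, and no two of those can share a container, so at least 6 containers are needed.
A packing using 6 containers:
  container 1: 2700 + 1100 = 3800
  container 2: 2300 + 1200 = 3500
  container 3: 2200 + 1200 = 3400
  container 4: 2000 + 500 = 2500
  container 5: 2000 = 2000
  container 6: 2000 = 2000
This matches the lower bound, so 6 is optimal.

6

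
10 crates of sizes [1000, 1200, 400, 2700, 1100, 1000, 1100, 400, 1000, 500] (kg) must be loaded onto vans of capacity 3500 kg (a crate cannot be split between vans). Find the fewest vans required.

Total = 2700 + 1200 + 1100 + 1100 + 1000 + 1000 + 1000 + 500 + 400 + 400 = 10400 kg.
Lower bound: ⌈10400/3500⌉ = 3 vans.
A packing using 3 vans:
  van 1: 2700 + 400 + 400 = 3500
  van 2: 1200 + 1100 + 1100 = 3400
  van 3: 1000 + 1000 + 1000 + 500 = 3500
This matches the lower bound, so 3 is optimal.

3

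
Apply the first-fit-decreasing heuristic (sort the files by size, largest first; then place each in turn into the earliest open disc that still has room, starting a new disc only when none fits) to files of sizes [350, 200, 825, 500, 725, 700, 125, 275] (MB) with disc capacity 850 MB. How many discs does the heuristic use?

5

Sorted descending: 825, 725, 700, 500, 350, 275, 200, 125.
  825 → disc 1 (new)  [load 825/850]
  725 → disc 2 (new)  [load 725/850]
  700 → disc 3 (new)  [load 700/850]
  500 → disc 4 (new)  [load 500/850]
  350 → disc 4  [load 850/850]
  275 → disc 5 (new)  [load 275/850]
  200 → disc 5  [load 475/850]
  125 → disc 2  [load 850/850]
5 discs opened.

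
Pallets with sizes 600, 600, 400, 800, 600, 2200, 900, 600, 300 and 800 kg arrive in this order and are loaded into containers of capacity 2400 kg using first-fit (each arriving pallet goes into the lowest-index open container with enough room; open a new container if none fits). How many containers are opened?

  600 → container 1 (new)  [load 600/2400]
  600 → container 1  [load 1200/2400]
  400 → container 1  [load 1600/2400]
  800 → container 1  [load 2400/2400]
  600 → container 2 (new)  [load 600/2400]
  2200 → container 3 (new)  [load 2200/2400]
  900 → container 2  [load 1500/2400]
  600 → container 2  [load 2100/2400]
  300 → container 2  [load 2400/2400]
  800 → container 4 (new)  [load 800/2400]
4 containers opened.

4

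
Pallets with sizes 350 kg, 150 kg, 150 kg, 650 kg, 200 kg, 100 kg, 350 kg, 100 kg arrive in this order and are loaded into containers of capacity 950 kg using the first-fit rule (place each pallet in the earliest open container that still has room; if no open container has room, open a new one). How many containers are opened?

  350 → container 1 (new)  [load 350/950]
  150 → container 1  [load 500/950]
  150 → container 1  [load 650/950]
  650 → container 2 (new)  [load 650/950]
  200 → container 1  [load 850/950]
  100 → container 1  [load 950/950]
  350 → container 3 (new)  [load 350/950]
  100 → container 2  [load 750/950]
3 containers opened.

3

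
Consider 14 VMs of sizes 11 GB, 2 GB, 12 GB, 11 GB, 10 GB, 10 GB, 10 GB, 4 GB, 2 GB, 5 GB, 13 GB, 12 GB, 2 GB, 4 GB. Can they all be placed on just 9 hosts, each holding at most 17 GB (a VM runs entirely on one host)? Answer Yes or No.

A valid assignment using 8 hosts:
  host 1: 13 + 4 = 17
  host 2: 12 + 5 = 17
  host 3: 12 + 4 = 16
  host 4: 11 + 2 + 2 + 2 = 17
  host 5: 11 = 11
  host 6: 10 = 10
  host 7: 10 = 10
  host 8: 10 = 10
That uses only 8 ≤ 9, so 9 hosts are enough.

Yes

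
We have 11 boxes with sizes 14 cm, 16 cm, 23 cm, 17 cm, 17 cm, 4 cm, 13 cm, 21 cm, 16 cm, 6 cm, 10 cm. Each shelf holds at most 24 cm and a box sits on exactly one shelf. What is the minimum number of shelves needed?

8

Total = 23 + 21 + 17 + 17 + 16 + 16 + 14 + 13 + 10 + 6 + 4 = 157 cm.
Lower bound: ⌈157/24⌉ = 7 shelves.
Also, 8 boxes each exceed 12 cm, and no two of those can share a shelf, so at least 8 shelves are needed.
A packing using 8 shelves:
  shelf 1: 23 = 23
  shelf 2: 21 = 21
  shelf 3: 17 + 6 = 23
  shelf 4: 17 + 4 = 21
  shelf 5: 16 = 16
  shelf 6: 16 = 16
  shelf 7: 14 + 10 = 24
  shelf 8: 13 = 13
This matches the lower bound, so 8 is optimal.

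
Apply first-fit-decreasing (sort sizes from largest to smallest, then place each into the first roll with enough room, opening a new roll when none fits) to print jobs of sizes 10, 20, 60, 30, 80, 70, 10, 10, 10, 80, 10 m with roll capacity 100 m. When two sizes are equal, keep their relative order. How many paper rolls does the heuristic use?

Sorted descending: 80, 80, 70, 60, 30, 20, 10, 10, 10, 10, 10.
  80 → roll 1 (new)  [load 80/100]
  80 → roll 2 (new)  [load 80/100]
  70 → roll 3 (new)  [load 70/100]
  60 → roll 4 (new)  [load 60/100]
  30 → roll 3  [load 100/100]
  20 → roll 1  [load 100/100]
  10 → roll 2  [load 90/100]
  10 → roll 2  [load 100/100]
  10 → roll 4  [load 70/100]
  10 → roll 4  [load 80/100]
  10 → roll 4  [load 90/100]
4 paper rolls opened.

4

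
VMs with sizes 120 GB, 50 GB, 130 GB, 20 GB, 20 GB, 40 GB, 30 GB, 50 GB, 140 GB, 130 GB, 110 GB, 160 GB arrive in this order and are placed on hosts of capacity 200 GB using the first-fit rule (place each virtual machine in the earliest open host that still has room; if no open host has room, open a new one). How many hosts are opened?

  120 → host 1 (new)  [load 120/200]
  50 → host 1  [load 170/200]
  130 → host 2 (new)  [load 130/200]
  20 → host 1  [load 190/200]
  20 → host 2  [load 150/200]
  40 → host 2  [load 190/200]
  30 → host 3 (new)  [load 30/200]
  50 → host 3  [load 80/200]
  140 → host 4 (new)  [load 140/200]
  130 → host 5 (new)  [load 130/200]
  110 → host 3  [load 190/200]
  160 → host 6 (new)  [load 160/200]
6 hosts opened.

6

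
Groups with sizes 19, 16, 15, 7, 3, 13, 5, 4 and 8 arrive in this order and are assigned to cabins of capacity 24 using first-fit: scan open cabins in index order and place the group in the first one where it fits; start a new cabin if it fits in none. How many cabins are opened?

4

  19 → cabin 1 (new)  [load 19/24]
  16 → cabin 2 (new)  [load 16/24]
  15 → cabin 3 (new)  [load 15/24]
  7 → cabin 2  [load 23/24]
  3 → cabin 1  [load 22/24]
  13 → cabin 4 (new)  [load 13/24]
  5 → cabin 3  [load 20/24]
  4 → cabin 3  [load 24/24]
  8 → cabin 4  [load 21/24]
4 cabins opened.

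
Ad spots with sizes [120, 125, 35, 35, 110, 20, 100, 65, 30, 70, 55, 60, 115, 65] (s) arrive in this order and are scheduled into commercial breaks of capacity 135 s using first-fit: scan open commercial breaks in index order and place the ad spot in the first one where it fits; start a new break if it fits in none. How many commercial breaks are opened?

  120 → break 1 (new)  [load 120/135]
  125 → break 2 (new)  [load 125/135]
  35 → break 3 (new)  [load 35/135]
  35 → break 3  [load 70/135]
  110 → break 4 (new)  [load 110/135]
  20 → break 3  [load 90/135]
  100 → break 5 (new)  [load 100/135]
  65 → break 6 (new)  [load 65/135]
  30 → break 3  [load 120/135]
  70 → break 6  [load 135/135]
  55 → break 7 (new)  [load 55/135]
  60 → break 7  [load 115/135]
  115 → break 8 (new)  [load 115/135]
  65 → break 9 (new)  [load 65/135]
9 commercial breaks opened.

9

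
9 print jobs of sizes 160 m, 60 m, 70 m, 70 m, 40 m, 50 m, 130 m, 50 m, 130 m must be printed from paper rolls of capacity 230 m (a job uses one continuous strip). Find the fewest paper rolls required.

Total = 160 + 130 + 130 + 70 + 70 + 60 + 50 + 50 + 40 = 760 m.
Lower bound: ⌈760/230⌉ = 4 paper rolls.
A packing using 4 paper rolls:
  roll 1: 160 + 70 = 230
  roll 2: 130 + 70 = 200
  roll 3: 130 + 60 + 40 = 230
  roll 4: 50 + 50 = 100
This matches the lower bound, so 4 is optimal.

4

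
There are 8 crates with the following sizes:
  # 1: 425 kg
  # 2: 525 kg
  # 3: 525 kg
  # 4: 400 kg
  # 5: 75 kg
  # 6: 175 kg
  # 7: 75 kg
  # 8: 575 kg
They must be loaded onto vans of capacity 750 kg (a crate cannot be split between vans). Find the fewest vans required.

Total = 575 + 525 + 525 + 425 + 400 + 175 + 75 + 75 = 2775 kg.
Lower bound: ⌈2775/750⌉ = 4 vans.
Also, 5 crates each exceed 375 kg, and no two of those can share a van, so at least 5 vans are needed.
A packing using 5 vans:
  van 1: 575 + 175 = 750
  van 2: 525 + 75 + 75 = 675
  van 3: 525 = 525
  van 4: 425 = 425
  van 5: 400 = 400
This matches the lower bound, so 5 is optimal.

5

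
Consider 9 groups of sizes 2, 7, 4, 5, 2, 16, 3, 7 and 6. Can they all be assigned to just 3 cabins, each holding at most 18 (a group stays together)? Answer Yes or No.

A valid assignment using 3 cabins:
  cabin 1: 16 + 2 = 18
  cabin 2: 7 + 7 + 4 = 18
  cabin 3: 6 + 5 + 3 + 2 = 16
Every load is within 18, so 3 cabins suffice.

Yes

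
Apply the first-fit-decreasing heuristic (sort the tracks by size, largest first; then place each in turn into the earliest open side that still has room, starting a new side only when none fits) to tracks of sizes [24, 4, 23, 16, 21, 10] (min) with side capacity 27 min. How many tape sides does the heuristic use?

4

Sorted descending: 24, 23, 21, 16, 10, 4.
  24 → side 1 (new)  [load 24/27]
  23 → side 2 (new)  [load 23/27]
  21 → side 3 (new)  [load 21/27]
  16 → side 4 (new)  [load 16/27]
  10 → side 4  [load 26/27]
  4 → side 2  [load 27/27]
4 tape sides opened.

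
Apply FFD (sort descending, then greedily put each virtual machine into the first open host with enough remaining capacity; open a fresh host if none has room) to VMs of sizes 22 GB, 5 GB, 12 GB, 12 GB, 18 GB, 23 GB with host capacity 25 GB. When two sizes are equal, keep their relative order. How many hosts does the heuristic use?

4

Sorted descending: 23, 22, 18, 12, 12, 5.
  23 → host 1 (new)  [load 23/25]
  22 → host 2 (new)  [load 22/25]
  18 → host 3 (new)  [load 18/25]
  12 → host 4 (new)  [load 12/25]
  12 → host 4  [load 24/25]
  5 → host 3  [load 23/25]
4 hosts opened.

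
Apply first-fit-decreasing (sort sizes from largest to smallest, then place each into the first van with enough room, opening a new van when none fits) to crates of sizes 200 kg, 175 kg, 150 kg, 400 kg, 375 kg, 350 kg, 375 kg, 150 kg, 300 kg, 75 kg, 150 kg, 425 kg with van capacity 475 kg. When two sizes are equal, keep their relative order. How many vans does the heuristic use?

Sorted descending: 425, 400, 375, 375, 350, 300, 200, 175, 150, 150, 150, 75.
  425 → van 1 (new)  [load 425/475]
  400 → van 2 (new)  [load 400/475]
  375 → van 3 (new)  [load 375/475]
  375 → van 4 (new)  [load 375/475]
  350 → van 5 (new)  [load 350/475]
  300 → van 6 (new)  [load 300/475]
  200 → van 7 (new)  [load 200/475]
  175 → van 6  [load 475/475]
  150 → van 7  [load 350/475]
  150 → van 8 (new)  [load 150/475]
  150 → van 8  [load 300/475]
  75 → van 2  [load 475/475]
8 vans opened.

8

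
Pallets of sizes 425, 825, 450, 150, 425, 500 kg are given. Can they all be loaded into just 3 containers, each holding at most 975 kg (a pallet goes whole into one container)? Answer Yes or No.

A valid assignment using 3 containers:
  container 1: 825 + 150 = 975
  container 2: 500 + 450 = 950
  container 3: 425 + 425 = 850
Every load is within 975 kg, so 3 containers suffice.

Yes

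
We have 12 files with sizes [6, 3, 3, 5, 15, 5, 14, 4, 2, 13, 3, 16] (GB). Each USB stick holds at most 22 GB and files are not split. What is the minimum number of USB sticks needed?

5

Total = 16 + 15 + 14 + 13 + 6 + 5 + 5 + 4 + 3 + 3 + 3 + 2 = 89 GB.
Lower bound: ⌈89/22⌉ = 5 USB sticks.
A packing using 5 USB sticks:
  USB stick 1: 16 + 6 = 22
  USB stick 2: 15 + 5 + 2 = 22
  USB stick 3: 14 + 5 + 3 = 22
  USB stick 4: 13 + 4 + 3 = 20
  USB stick 5: 3 = 3
This matches the lower bound, so 5 is optimal.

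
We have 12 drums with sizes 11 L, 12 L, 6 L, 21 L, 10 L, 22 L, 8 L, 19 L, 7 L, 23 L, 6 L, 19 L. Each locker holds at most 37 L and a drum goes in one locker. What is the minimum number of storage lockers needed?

5

Total = 23 + 22 + 21 + 19 + 19 + 12 + 11 + 10 + 8 + 7 + 6 + 6 = 164 L.
Lower bound: ⌈164/37⌉ = 5 storage lockers.
A packing using 5 storage lockers:
  locker 1: 23 + 12 = 35
  locker 2: 22 + 11 = 33
  locker 3: 21 + 10 + 6 = 37
  locker 4: 19 + 8 + 7 = 34
  locker 5: 19 + 6 = 25
This matches the lower bound, so 5 is optimal.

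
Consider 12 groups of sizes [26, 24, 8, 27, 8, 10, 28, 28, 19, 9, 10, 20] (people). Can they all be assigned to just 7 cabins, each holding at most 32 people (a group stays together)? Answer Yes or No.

Total = 217 people; ⌈217/32⌉ = 7.
The bound of 7 does not rule out 7, but exhaustive search shows no assignment into 7 cabins of capacity 32 people exists — the minimum is 8.

No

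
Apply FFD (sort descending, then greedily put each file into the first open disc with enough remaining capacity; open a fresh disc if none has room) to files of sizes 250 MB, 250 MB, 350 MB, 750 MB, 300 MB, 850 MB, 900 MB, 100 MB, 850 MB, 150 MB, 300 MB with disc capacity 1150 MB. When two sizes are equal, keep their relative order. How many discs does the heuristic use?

Sorted descending: 900, 850, 850, 750, 350, 300, 300, 250, 250, 150, 100.
  900 → disc 1 (new)  [load 900/1150]
  850 → disc 2 (new)  [load 850/1150]
  850 → disc 3 (new)  [load 850/1150]
  750 → disc 4 (new)  [load 750/1150]
  350 → disc 4  [load 1100/1150]
  300 → disc 2  [load 1150/1150]
  300 → disc 3  [load 1150/1150]
  250 → disc 1  [load 1150/1150]
  250 → disc 5 (new)  [load 250/1150]
  150 → disc 5  [load 400/1150]
  100 → disc 5  [load 500/1150]
5 discs opened.

5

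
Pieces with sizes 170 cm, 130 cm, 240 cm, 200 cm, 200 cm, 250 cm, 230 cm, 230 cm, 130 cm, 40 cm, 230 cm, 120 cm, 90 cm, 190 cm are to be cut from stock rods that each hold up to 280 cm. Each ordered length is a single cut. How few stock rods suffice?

Total = 250 + 240 + 230 + 230 + 230 + 200 + 200 + 190 + 170 + 130 + 130 + 120 + 90 + 40 = 2450 cm.
Lower bound: ⌈2450/280⌉ = 9 stock rods.
A packing using 11 stock rods:
  stock rod 1: 250 = 250
  stock rod 2: 240 + 40 = 280
  stock rod 3: 230 = 230
  stock rod 4: 230 = 230
  stock rod 5: 230 = 230
  stock rod 6: 200 = 200
  stock rod 7: 200 = 200
  stock rod 8: 190 + 90 = 280
  stock rod 9: 170 = 170
  stock rod 10: 130 + 130 = 260
  stock rod 11: 120 = 120
No arrangement into 10 stock rods stays within capacity, so 11 is optimal.

11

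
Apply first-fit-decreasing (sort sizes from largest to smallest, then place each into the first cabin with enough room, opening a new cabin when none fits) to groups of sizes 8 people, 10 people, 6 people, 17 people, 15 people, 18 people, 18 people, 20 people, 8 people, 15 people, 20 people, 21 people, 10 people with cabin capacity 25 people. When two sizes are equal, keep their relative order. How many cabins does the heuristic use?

Sorted descending: 21, 20, 20, 18, 18, 17, 15, 15, 10, 10, 8, 8, 6.
  21 → cabin 1 (new)  [load 21/25]
  20 → cabin 2 (new)  [load 20/25]
  20 → cabin 3 (new)  [load 20/25]
  18 → cabin 4 (new)  [load 18/25]
  18 → cabin 5 (new)  [load 18/25]
  17 → cabin 6 (new)  [load 17/25]
  15 → cabin 7 (new)  [load 15/25]
  15 → cabin 8 (new)  [load 15/25]
  10 → cabin 7  [load 25/25]
  10 → cabin 8  [load 25/25]
  8 → cabin 6  [load 25/25]
  8 → cabin 9 (new)  [load 8/25]
  6 → cabin 4  [load 24/25]
9 cabins opened.

9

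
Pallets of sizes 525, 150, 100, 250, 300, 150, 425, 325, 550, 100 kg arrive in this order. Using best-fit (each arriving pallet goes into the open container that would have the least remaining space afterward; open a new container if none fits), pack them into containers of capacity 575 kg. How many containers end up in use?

6

  525 → container 1 (new)  [load 525/575]
  150 → container 2 (new)  [load 150/575]
  100 → container 2  [load 250/575]
  250 → container 2  [load 500/575]
  300 → container 3 (new)  [load 300/575]
  150 → container 3  [load 450/575]
  425 → container 4 (new)  [load 425/575]
  325 → container 5 (new)  [load 325/575]
  550 → container 6 (new)  [load 550/575]
  100 → container 3  [load 550/575]
6 containers opened.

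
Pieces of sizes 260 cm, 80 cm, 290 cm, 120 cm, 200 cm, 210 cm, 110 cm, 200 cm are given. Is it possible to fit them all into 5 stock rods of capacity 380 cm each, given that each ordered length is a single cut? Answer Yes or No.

A valid assignment using 5 stock rods:
  stock rod 1: 290 + 80 = 370
  stock rod 2: 260 + 120 = 380
  stock rod 3: 210 + 110 = 320
  stock rod 4: 200 = 200
  stock rod 5: 200 = 200
Every load is within 380 cm, so 5 stock rods suffice.

Yes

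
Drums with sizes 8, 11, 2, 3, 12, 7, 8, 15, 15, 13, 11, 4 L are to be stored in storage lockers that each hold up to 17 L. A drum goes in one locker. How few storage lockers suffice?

Total = 15 + 15 + 13 + 12 + 11 + 11 + 8 + 8 + 7 + 4 + 3 + 2 = 109 L.
Lower bound: ⌈109/17⌉ = 7 storage lockers.
A packing using 8 storage lockers:
  locker 1: 15 + 2 = 17
  locker 2: 15 = 15
  locker 3: 13 + 4 = 17
  locker 4: 12 + 3 = 15
  locker 5: 11 = 11
  locker 6: 11 = 11
  locker 7: 8 + 8 = 16
  locker 8: 7 = 7
No arrangement into 7 storage lockers stays within capacity, so 8 is optimal.

8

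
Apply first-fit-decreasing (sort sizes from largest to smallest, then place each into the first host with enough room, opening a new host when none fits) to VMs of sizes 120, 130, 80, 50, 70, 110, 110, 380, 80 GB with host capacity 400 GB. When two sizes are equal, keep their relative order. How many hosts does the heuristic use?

Sorted descending: 380, 130, 120, 110, 110, 80, 80, 70, 50.
  380 → host 1 (new)  [load 380/400]
  130 → host 2 (new)  [load 130/400]
  120 → host 2  [load 250/400]
  110 → host 2  [load 360/400]
  110 → host 3 (new)  [load 110/400]
  80 → host 3  [load 190/400]
  80 → host 3  [load 270/400]
  70 → host 3  [load 340/400]
  50 → host 3  [load 390/400]
3 hosts opened.

3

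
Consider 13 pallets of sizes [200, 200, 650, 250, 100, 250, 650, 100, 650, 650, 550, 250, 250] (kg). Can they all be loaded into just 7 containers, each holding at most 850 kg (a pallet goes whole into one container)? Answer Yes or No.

Yes

A valid assignment using 6 containers:
  container 1: 650 + 200 = 850
  container 2: 650 + 200 = 850
  container 3: 650 + 100 + 100 = 850
  container 4: 650 = 650
  container 5: 550 + 250 = 800
  container 6: 250 + 250 + 250 = 750
That uses only 6 ≤ 7, so 7 containers are enough.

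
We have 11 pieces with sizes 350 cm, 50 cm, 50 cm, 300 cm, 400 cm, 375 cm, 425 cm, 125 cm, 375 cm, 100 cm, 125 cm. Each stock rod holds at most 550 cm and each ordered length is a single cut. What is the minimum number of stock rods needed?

Total = 425 + 400 + 375 + 375 + 350 + 300 + 125 + 125 + 100 + 50 + 50 = 2675 cm.
Lower bound: ⌈2675/550⌉ = 5 stock rods.
Also, 6 pieces each exceed 275 cm, and no two of those can share a stock rod, so at least 6 stock rods are needed.
A packing using 6 stock rods:
  stock rod 1: 425 + 125 = 550
  stock rod 2: 400 + 125 = 525
  stock rod 3: 375 + 100 + 50 = 525
  stock rod 4: 375 + 50 = 425
  stock rod 5: 350 = 350
  stock rod 6: 300 = 300
This matches the lower bound, so 6 is optimal.

6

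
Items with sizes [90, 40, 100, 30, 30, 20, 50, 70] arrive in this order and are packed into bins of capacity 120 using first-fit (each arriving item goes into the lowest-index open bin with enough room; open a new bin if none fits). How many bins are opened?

  90 → bin 1 (new)  [load 90/120]
  40 → bin 2 (new)  [load 40/120]
  100 → bin 3 (new)  [load 100/120]
  30 → bin 1  [load 120/120]
  30 → bin 2  [load 70/120]
  20 → bin 2  [load 90/120]
  50 → bin 4 (new)  [load 50/120]
  70 → bin 4  [load 120/120]
4 bins opened.

4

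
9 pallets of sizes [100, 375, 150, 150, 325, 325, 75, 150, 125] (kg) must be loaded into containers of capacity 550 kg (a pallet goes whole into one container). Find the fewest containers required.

4

Total = 375 + 325 + 325 + 150 + 150 + 150 + 125 + 100 + 75 = 1775 kg.
Lower bound: ⌈1775/550⌉ = 4 containers.
A packing using 4 containers:
  container 1: 375 + 150 = 525
  container 2: 325 + 150 + 75 = 550
  container 3: 325 + 150 = 475
  container 4: 125 + 100 = 225
This matches the lower bound, so 4 is optimal.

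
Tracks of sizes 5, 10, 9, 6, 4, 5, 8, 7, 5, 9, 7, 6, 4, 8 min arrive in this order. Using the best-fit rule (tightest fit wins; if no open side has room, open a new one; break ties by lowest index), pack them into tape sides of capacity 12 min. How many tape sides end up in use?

  5 → side 1 (new)  [load 5/12]
  10 → side 2 (new)  [load 10/12]
  9 → side 3 (new)  [load 9/12]
  6 → side 1  [load 11/12]
  4 → side 4 (new)  [load 4/12]
  5 → side 4  [load 9/12]
  8 → side 5 (new)  [load 8/12]
  7 → side 6 (new)  [load 7/12]
  5 → side 6  [load 12/12]
  9 → side 7 (new)  [load 9/12]
  7 → side 8 (new)  [load 7/12]
  6 → side 9 (new)  [load 6/12]
  4 → side 5  [load 12/12]
  8 → side 10 (new)  [load 8/12]
10 tape sides opened.

10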